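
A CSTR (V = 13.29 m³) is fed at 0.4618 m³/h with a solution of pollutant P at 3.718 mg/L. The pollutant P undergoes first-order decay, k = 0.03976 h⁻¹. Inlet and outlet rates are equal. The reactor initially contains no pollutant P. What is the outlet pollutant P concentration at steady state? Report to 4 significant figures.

Species balance: V dC/dt = Q C_in − Q C − k V C.
At steady state: 0 = Q C_in − (Q + kV) C_ss, so C_ss = Q C_in/(Q + kV).
C_ss = 0.4618·3.718/(0.4618 + 0.03976·13.29) = 1.71697/0.990210 = 1.73395 mg/L.

1.734 mg/L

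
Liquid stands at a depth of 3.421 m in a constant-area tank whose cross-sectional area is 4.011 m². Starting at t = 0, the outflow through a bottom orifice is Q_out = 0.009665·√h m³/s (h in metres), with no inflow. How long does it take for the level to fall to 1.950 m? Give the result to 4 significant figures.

376.1 s

Mass balance (ρ constant): A dh/dt = −0.009665 √h.
This is separable: 2 d(√h)/dt = −0.009665/A, so √h = √h₀ − (0.009665/(2A)) t.
t = 2A(√h₀ − √h)/0.009665 = 2·4.011·(√3.421 − √1.950)/0.009665
  = 8.02200 × (1.84959 − 1.39642) / 0.009665 = 376.134 s.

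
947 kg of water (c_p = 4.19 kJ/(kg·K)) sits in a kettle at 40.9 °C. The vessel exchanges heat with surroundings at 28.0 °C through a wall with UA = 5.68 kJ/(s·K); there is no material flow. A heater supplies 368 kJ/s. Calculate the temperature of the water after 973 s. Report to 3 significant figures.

Lumped-capacitance energy balance: M c_p dT/dt = UA(T_amb − T) + Q̇.
dT/dt = (T_ss − T)/τ with T_ss = T_amb + Q̇/UA = 28.0 + 368/5.68 = 92.789 °C, τ = M c_p/UA = 947·4.19/5.68 = 698.58 s.
T approaches T_ss exponentially: T(t) = T_ss + (T₀ − T_ss) e^(−t/τ).
T(973) = 92.789 + (-51.889)·0.24837 = 79.901 °C.

79.9 °C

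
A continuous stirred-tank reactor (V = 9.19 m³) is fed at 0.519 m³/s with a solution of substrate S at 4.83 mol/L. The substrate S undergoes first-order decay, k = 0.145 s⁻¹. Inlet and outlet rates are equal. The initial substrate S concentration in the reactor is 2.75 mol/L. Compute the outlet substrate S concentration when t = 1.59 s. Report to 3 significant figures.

2.37 mol/L

Species balance: V dC/dt = Q C_in − Q C − k V C.
This is linear with rate a = Q/V + k = 0.20147 s⁻¹.
C_ss = Q C_in/(Q + kV) = 1.3539 mol/L; C(t) = C_ss + (C₀ − C_ss) e^(−a t).
C(1.59) = 1.3539 + (1.3961)·e^(−0.20147·1.59) = 1.3539 + (1.3961)·0.72590 = 2.3673 mol/L.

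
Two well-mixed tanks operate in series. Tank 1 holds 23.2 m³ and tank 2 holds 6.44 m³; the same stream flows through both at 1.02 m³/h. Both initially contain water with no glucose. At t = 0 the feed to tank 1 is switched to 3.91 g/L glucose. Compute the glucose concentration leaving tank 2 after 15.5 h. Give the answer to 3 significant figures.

1.30 g/L

Time constants: τᵢ = Vᵢ/Q for each well-mixed tank.
τ₁ = 23.2/1.02 = 22.745 h; τ₂ = 6.44/1.02 = 6.3137 h.
Tank 1: C₁ = C_in(1 − e^(−t/τ₁)). Tank 2 (τ₁ ≠ τ₂): C₂ = C_in[1 − (τ₁ e^(−t/τ₁) − τ₂ e^(−t/τ₂))/(τ₁ − τ₂)].
At t = 15.5: e^(−t/τ₁) = 0.50588, e^(−t/τ₂) = 0.085866.
C₂ = 3.91·[1 − (22.745·0.50588 − 6.3137·0.085866)/(16.431)] = 3.91·0.33274 = 1.3010 g/L.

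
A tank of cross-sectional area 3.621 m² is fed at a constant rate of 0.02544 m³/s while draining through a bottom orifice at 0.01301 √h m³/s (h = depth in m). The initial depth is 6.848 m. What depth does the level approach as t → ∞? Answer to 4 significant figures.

A dh/dt = Q_in − 0.01301 √h. Steady state requires inflow = outflow:
Q_in = 0.01301 √h_ss ⇒ √h_ss = 0.02544/0.01301 = 1.95542.
h_ss = 1.95542² = 3.82366 m. (Since h₀ = 6.848 m > h_ss, the level will fall toward this value.)

3.824 m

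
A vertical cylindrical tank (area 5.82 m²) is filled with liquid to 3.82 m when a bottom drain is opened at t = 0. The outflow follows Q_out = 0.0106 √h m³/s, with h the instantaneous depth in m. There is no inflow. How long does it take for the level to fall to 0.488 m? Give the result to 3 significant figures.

1380 s

A dh/dt = −Q_out = −0.0106 √h.
Separate and integrate: 2(√h − √h₀) = −(0.0106/A) t.
t = 2A(√h₀ − √h)/0.0106 = 2·5.82·(√3.82 − √0.488)/0.0106
  = 11.640 × (1.9545 − 0.69857) / 0.0106 = 1379.1 s.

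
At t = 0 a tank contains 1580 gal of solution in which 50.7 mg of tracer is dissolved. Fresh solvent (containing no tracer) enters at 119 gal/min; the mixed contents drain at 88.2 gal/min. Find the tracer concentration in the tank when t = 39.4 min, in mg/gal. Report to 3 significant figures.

0.00355 mg/gal

Total volume: dV/dt = Q_in − Q_out = 30.800 gal/min, so V(t) = 1580 + 30.800 t and V(39.4) = 2793.5 gal.
No tracer enters, so dm/dt = −Q_out · (m/V).
Separate: dm/m = −Q_out dt/V(t) ⇒ ln(m/m₀) = −(Q_out/(Q_in−Q_out)) ln(V/V₀).
m = m₀ (V₀/V)^(Q_out/(Q_in−Q_out)) = 50.7 × (1580/2793.5)^(2.8636) = 9.9146 mg.
C = m/V = 9.9146/2793.5 = 0.0035491 mg/gal.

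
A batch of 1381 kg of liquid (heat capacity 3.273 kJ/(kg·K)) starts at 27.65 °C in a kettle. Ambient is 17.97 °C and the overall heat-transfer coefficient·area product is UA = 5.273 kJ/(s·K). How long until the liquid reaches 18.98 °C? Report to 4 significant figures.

M c_p dT/dt = −UA(T − T_amb).
τ = M c_p/UA = 857.200 s; T_ss = T_amb = 17.9700 °C.
T(t) = T_ss + (T₀ − T_ss)e^(−t/τ); set T = 18.98:
t = −τ ln[(T − T_ss)/(T₀ − T_ss)] = −857.200 · ln(0.104339) = 1937.37 s.

1937 s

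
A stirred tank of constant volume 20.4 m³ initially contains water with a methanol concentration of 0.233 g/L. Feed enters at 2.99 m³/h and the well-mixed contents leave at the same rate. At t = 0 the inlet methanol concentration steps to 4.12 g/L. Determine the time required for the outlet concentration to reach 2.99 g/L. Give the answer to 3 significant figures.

Species balance: V dC/dt = Q(C_in − C) ⇒ τ = V/Q = 6.8227 h.
C(t) = C_in + (C₀ − C_in) e^(−t/τ). Set C = 2.99 and solve for t:
e^(−t/τ) = (C − C_in)/(C₀ − C_in) = (2.99 − 4.12)/(0.233 − 4.12) = 0.29071
t = −τ ln(…) = 6.8227 × 1.2354 = 8.4290 h.

8.43 h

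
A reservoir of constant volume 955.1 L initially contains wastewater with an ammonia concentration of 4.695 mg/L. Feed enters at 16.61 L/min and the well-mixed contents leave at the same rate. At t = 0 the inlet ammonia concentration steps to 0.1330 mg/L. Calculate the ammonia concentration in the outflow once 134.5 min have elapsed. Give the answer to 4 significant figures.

0.5729 mg/L

Unsteady species balance (constant V, well mixed): V dC/dt = Q(C_in − C).
So dC/dt = (C_in − C)/τ with τ = V/Q = 955.1/16.61 = 57.5015 min.
C approaches C_in exponentially: C(t) = C_in + (C₀ − C_in) e^(−t/τ).
C(134.5) = 0.1330 + (4.695 − 0.1330)·e^(−134.5/57.5015) = 0.1330 + (4.56200)·0.0964173 = 0.572856 mg/L.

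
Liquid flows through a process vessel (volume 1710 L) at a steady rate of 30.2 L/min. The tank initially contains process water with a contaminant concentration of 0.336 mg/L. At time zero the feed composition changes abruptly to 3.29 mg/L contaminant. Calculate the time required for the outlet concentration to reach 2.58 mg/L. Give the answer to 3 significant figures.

Mass balance on the solute (V constant): V dC/dt = Q(C_in − C), so τ = V/Q = 56.623 min.
C(t) = C_in + (C₀ − C_in) e^(−t/τ). Set C = 2.58 and solve for t:
e^(−t/τ) = (C − C_in)/(C₀ − C_in) = (2.58 − 3.29)/(0.336 − 3.29) = 0.24035
t = −τ ln(…) = 56.623 × 1.4257 = 80.724 min.

80.7 min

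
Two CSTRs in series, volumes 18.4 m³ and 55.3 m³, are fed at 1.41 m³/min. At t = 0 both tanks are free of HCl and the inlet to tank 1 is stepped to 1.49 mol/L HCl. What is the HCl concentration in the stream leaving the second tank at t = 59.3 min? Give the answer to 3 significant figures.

Each tank obeys Vᵢ dCᵢ/dt = Q(Cᵢ₋₁ − Cᵢ), so τᵢ = Vᵢ/Q.
τ₁ = 18.4/1.41 = 13.050 min; τ₂ = 55.3/1.41 = 39.220 min.
Solving the cascade with C₁(0)=C₂(0)=0 gives C₂(t) = C_in[1 − (τ₁ e^(−t/τ₁) − τ₂ e^(−t/τ₂))/(τ₁ − τ₂)].
At t = 59.3: e^(−t/τ₁) = 0.010629, e^(−t/τ₂) = 0.22047.
C₂ = 1.49·[1 − (13.050·0.010629 − 39.220·0.22047)/(-26.170)] = 1.49·0.67489 = 1.0056 mol/L.

1.01 mol/L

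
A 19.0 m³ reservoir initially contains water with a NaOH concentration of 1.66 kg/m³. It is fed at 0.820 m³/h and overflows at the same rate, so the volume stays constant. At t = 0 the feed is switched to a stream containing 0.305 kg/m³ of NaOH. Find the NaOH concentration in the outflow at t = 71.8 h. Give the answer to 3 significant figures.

Mass balance on the solute (V constant): V dC/dt = Q(C_in − C).
Rewrite as dC/dt + C/τ = C_in/τ, τ = V/Q = 23.171 h.
Integrating: C(t) = C_in + (C₀ − C_in) e^(−t/τ).
C(71.8) = 0.305 + (1.66 − 0.305)·e^(−71.8/23.171) = 0.305 + (1.3550)·0.045106 = 0.36612 kg/m³.

0.366 kg/m³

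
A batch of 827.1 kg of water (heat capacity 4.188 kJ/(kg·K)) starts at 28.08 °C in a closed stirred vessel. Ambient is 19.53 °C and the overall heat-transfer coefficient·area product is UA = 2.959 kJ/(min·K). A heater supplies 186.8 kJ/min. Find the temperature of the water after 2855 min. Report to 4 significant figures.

77.90 °C

Lumped-capacitance energy balance: M c_p dT/dt = UA(T_amb − T) + Q̇.
dT/dt = (T_ss − T)/τ with T_ss = T_amb + Q̇/UA = 19.53 + 186.8/2.959 = 82.6594 °C, τ = M c_p/UA = 827.1·4.188/2.959 = 1170.63 min.
Integrating: T(t) = T_ss + (T₀ − T_ss) e^(−t/τ).
T(2855) = 82.6594 + (-54.5794)·0.0872605 = 77.8968 °C.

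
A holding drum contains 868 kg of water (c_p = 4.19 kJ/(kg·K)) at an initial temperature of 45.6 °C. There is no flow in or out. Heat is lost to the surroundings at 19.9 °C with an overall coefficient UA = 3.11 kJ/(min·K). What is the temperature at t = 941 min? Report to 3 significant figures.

31.4 °C

First-law balance (no shaft work): M c_p dT/dt = −UA(T − T_amb).
dT/dt = (T_ss − T)/τ with T_ss = T_amb = 19.900 °C, τ = M c_p/UA = 868·4.19/3.11 = 1169.4 min.
Solution: T(t) = T_ss + (T₀ − T_ss) e^(−t/τ).
T(941) = 19.900 + (25.700)·0.44724 = 31.394 °C.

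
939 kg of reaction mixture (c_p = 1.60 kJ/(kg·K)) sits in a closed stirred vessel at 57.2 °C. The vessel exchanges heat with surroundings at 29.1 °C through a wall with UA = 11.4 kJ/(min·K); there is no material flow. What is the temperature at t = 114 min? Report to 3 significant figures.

M c_p dT/dt = −UA(T − T_amb).
dT/dt = (T_ss − T)/τ with T_ss = T_amb = 29.100 °C, τ = M c_p/UA = 939·1.60/11.4 = 131.79 min.
T approaches T_ss exponentially: T(t) = T_ss + (T₀ − T_ss) e^(−t/τ).
T(114) = 29.100 + (28.100)·0.42104 = 40.931 °C.

40.9 °C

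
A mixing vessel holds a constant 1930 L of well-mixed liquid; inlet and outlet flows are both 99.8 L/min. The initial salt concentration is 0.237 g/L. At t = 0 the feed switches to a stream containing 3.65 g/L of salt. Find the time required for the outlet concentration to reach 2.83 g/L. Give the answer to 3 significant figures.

Species balance: V dC/dt = Q(C_in − C) ⇒ τ = V/Q = 19.339 min.
C(t) = C_in + (C₀ − C_in) e^(−t/τ). Set C = 2.83 and solve for t:
e^(−t/τ) = (C − C_in)/(C₀ − C_in) = (2.83 − 3.65)/(0.237 − 3.65) = 0.24026
t = −τ ln(…) = 19.339 × 1.4260 = 27.578 min.

27.6 min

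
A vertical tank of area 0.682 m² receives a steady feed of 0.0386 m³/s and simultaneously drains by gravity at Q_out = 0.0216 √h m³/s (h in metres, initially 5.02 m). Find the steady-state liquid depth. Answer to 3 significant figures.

A dh/dt = Q_in − 0.0216 √h. Steady state requires inflow = outflow:
Q_in = 0.0216 √h_ss ⇒ √h_ss = 0.0386/0.0216 = 1.7870.
h_ss = 1.7870² = 3.1935 m. (Since h₀ = 5.02 m > h_ss, the level will fall toward this value.)

3.19 m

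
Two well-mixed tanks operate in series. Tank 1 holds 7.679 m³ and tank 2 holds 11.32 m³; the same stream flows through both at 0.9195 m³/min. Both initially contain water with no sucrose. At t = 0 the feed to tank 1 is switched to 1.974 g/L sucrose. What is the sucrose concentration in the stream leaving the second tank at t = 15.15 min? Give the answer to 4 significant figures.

Each tank obeys Vᵢ dCᵢ/dt = Q(Cᵢ₋₁ − Cᵢ), so τᵢ = Vᵢ/Q.
τ₁ = 7.679/0.9195 = 8.35128 min; τ₂ = 11.32/0.9195 = 12.3110 min.
Tank 1: C₁ = C_in(1 − e^(−t/τ₁)). Tank 2 (τ₁ ≠ τ₂): C₂ = C_in[1 − (τ₁ e^(−t/τ₁) − τ₂ e^(−t/τ₂))/(τ₁ − τ₂)].
At t = 15.15: e^(−t/τ₁) = 0.162986, e^(−t/τ₂) = 0.292116.
C₂ = 1.974·[1 − (8.35128·0.162986 − 12.3110·0.292116)/(-3.95976)] = 1.974·0.435542 = 0.859760 g/L.

0.8598 g/L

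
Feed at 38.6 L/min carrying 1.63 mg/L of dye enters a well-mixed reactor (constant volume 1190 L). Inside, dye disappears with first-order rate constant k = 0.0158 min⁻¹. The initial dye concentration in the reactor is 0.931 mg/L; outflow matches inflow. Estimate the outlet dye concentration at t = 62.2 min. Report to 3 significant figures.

Accumulation = in − out − consumed: V dC/dt = Q C_in − Q C − k V C.
dC/dt = (Q/V) C_in − (Q/V + k) C; effective rate a = Q/V + k = 0.032437 + 0.0158 = 0.048237 min⁻¹.
C_ss = Q C_in/(Q + kV) = 1.0961 mg/L; C(t) = C_ss + (C₀ − C_ss) e^(−a t).
C(62.2) = 1.0961 + (-0.16509)·e^(−0.048237·62.2) = 1.0961 + (-0.16509)·0.049770 = 1.0879 mg/L.

1.09 mg/L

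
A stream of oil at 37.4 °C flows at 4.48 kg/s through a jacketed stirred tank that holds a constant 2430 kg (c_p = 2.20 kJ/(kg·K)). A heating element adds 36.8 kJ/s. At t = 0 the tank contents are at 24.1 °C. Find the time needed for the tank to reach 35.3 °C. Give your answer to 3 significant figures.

581 s

Unsteady energy balance on the tank contents: M c_p dT/dt = ṁ c_p (T_in − T) + 36.8.
τ = M/ṁ = 542.41 s; T_ss = T_in + Q̇/(ṁ c_p) = 41.134 °C.
T(t) = T_ss + (T₀ − T_ss) e^(−t/τ). Set T = 35.3:
e^(−t/τ) = (35.3 − 41.134)/(24.1 − 41.134) = 0.34248
t = −542.41 · ln(0.34248) = 581.21 s.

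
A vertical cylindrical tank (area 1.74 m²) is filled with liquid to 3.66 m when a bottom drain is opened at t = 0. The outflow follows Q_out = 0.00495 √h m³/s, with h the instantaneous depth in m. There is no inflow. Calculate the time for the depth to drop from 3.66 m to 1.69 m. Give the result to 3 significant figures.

431 s

A dh/dt = −Q_out = −0.00495 √h.
Separate and integrate: 2(√h − √h₀) = −(0.00495/A) t.
t = 2A(√h₀ − √h)/0.00495 = 2·1.74·(√3.66 − √1.69)/0.00495
  = 3.4800 × (1.9131 − 1.3000) / 0.00495 = 431.04 s.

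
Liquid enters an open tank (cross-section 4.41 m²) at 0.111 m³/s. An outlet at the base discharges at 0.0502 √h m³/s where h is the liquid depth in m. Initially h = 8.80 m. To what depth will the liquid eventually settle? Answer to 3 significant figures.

Unsteady balance on liquid volume: A dh/dt = Q_in − 0.0502 √h. At steady state dh/dt = 0:
Q_in = 0.0502 √h_ss ⇒ √h_ss = 0.111/0.0502 = 2.2112.
h_ss = 2.2112² = 4.8892 m. (Since h₀ = 8.80 m > h_ss, the level will fall toward this value.)

4.89 m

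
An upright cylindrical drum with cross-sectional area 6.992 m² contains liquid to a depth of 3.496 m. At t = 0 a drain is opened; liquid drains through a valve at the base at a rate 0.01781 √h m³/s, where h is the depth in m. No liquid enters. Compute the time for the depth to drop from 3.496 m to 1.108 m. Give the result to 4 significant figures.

Unsteady balance on liquid volume: A dh/dt = −0.01781 √h.
This is separable: 2 d(√h)/dt = −0.01781/A, so √h = √h₀ − (0.01781/(2A)) t.
t = 2A(√h₀ − √h)/0.01781 = 2·6.992·(√3.496 − √1.108)/0.01781
  = 13.9840 × (1.86976 − 1.05262) / 0.01781 = 641.602 s.

641.6 s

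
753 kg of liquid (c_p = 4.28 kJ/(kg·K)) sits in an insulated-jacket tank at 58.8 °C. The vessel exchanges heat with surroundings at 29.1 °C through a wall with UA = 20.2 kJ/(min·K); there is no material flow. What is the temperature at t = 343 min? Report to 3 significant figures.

32.6 °C

Heat balance on the well-mixed liquid: M c_p dT/dt = −UA(T − T_amb).
dT/dt = (T_ss − T)/τ with T_ss = T_amb = 29.100 °C, τ = M c_p/UA = 753·4.28/20.2 = 159.55 min.
This is linear first-order; T(t) = T_ss + (T₀ − T_ss) e^(−t/τ).
T(343) = 29.100 + (29.700)·0.11650 = 32.560 °C.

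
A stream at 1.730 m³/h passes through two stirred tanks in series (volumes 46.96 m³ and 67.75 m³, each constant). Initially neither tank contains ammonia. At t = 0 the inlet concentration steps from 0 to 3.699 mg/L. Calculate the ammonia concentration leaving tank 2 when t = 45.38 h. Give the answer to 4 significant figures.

Species balance on tank i: dCᵢ/dt = (Cᵢ₋₁ − Cᵢ)/τᵢ with τᵢ = Vᵢ/Q.
τ₁ = 46.96/1.730 = 27.1445 h; τ₂ = 67.75/1.730 = 39.1618 h.
Solving the cascade with C₁(0)=C₂(0)=0 gives C₂(t) = C_in[1 − (τ₁ e^(−t/τ₁) − τ₂ e^(−t/τ₂))/(τ₁ − τ₂)].
At t = 45.38: e^(−t/τ₁) = 0.187910, e^(−t/τ₂) = 0.313869.
C₂ = 3.699·[1 − (27.1445·0.187910 − 39.1618·0.313869)/(-12.0173)] = 3.699·0.401618 = 1.48559 mg/L.

1.486 mg/L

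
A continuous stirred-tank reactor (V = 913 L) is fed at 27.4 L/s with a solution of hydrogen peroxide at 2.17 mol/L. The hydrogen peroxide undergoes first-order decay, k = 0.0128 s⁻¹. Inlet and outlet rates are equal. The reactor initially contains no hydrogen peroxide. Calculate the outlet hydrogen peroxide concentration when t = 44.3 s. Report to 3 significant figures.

1.29 mol/L

Accumulation = in − out − consumed: V dC/dt = Q C_in − Q C − k V C.
This is linear with rate a = Q/V + k = 0.042811 s⁻¹.
C_ss = Q C_in/(Q + kV) = 1.5212 mol/L; C(t) = C_ss + (C₀ − C_ss) e^(−a t).
C(44.3) = 1.5212 + (-1.5212)·e^(−0.042811·44.3) = 1.5212 + (-1.5212)·0.15009 = 1.2929 mol/L.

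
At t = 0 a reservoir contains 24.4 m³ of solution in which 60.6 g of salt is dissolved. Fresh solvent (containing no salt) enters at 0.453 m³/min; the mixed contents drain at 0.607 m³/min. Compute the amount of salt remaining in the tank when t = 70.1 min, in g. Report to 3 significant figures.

6.06 g

Let m(t) be the amount of salt. Volume: V(t) = V₀ + (Q_in − Q_out) t = 24.4 − 0.15400 t; V(70.1) = 13.605 m³.
Species balance (pure solvent in): dm/dt = −Q_out · m/V(t).
dm/m = −Q_out dt/(V₀ − 0.15400 t); integrating gives ln(m/m₀) = −(Q_out/(Q_in−Q_out)) ln(V/V₀).
m = m₀ (V₀/V)^(Q_out/(Q_in−Q_out)) = 60.6 × (24.4/13.605)^(-3.9416) = 6.0601 g.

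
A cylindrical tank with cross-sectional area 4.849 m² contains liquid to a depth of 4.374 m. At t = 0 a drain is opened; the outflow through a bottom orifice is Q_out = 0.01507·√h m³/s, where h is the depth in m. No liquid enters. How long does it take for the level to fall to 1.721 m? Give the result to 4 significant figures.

501.7 s

A dh/dt = −Q_out = −0.01507 √h.
This is separable: 2 d(√h)/dt = −0.01507/A, so √h = √h₀ − (0.01507/(2A)) t.
t = 2A(√h₀ − √h)/0.01507 = 2·4.849·(√4.374 − √1.721)/0.01507
  = 9.69800 × (2.09141 − 1.31187) / 0.01507 = 501.659 s.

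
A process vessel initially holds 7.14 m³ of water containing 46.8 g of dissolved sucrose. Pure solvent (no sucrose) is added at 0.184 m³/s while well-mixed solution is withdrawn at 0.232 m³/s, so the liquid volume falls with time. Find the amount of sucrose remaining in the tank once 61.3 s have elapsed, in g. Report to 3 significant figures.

Total volume: dV/dt = Q_in − Q_out = -0.048000 m³/s, so V(t) = 7.14 − 0.048000 t and V(61.3) = 4.1976 m³.
Solute balance: dm/dt = 0 − Q_out C = −Q_out m/V(t).
Separate: dm/m = −Q_out dt/V(t) ⇒ ln(m/m₀) = −(Q_out/(Q_in−Q_out)) ln(V/V₀).
m = m₀ (V₀/V)^(Q_out/(Q_in−Q_out)) = 46.8 × (7.14/4.1976)^(-4.8333) = 3.5910 g.

3.59 g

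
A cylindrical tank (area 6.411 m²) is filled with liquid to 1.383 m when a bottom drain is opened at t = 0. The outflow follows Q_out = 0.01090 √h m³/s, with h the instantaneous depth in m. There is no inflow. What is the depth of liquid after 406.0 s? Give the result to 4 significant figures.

Mass balance (ρ constant): A dh/dt = −0.01090 √h.
∫ h^(−1/2) dh = −(0.01090/A) ∫ dt, giving 2√h = 2√h₀ − (0.01090/A) t.
√h = √1.383 − 0.01090·406.0/(2·6.411) = 1.17601 − 0.345141 = 0.830869.
h = 0.830869² = 0.690343 m.

0.6903 m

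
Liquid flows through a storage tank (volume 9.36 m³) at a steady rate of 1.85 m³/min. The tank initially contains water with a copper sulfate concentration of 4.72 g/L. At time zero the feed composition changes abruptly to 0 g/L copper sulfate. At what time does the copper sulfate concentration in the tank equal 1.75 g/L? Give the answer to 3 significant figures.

5.02 min

Mass balance on the solute (V constant): V dC/dt = Q(C_in − C), so τ = V/Q = 5.0595 min.
C(t) = C_in + (C₀ − C_in) e^(−t/τ). Set C = 1.75 and solve for t:
e^(−t/τ) = (C − C_in)/(C₀ − C_in) = (1.75 − 0)/(4.72 − 0) = 0.37076
t = −τ ln(…) = 5.0595 × 0.99219 = 5.0200 min.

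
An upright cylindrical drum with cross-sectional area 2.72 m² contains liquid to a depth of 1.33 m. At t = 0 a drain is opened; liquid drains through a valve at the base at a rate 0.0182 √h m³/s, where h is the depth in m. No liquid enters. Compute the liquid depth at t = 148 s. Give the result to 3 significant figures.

With no inflow, A dh/dt = −0.0182 √h.
This is separable: 2 d(√h)/dt = −0.0182/A, so √h = √h₀ − (0.0182/(2A)) t.
√h = √1.33 − 0.0182·148/(2·2.72) = 1.1533 − 0.49515 = 0.65811.
h = 0.65811² = 0.43311 m.

0.433 m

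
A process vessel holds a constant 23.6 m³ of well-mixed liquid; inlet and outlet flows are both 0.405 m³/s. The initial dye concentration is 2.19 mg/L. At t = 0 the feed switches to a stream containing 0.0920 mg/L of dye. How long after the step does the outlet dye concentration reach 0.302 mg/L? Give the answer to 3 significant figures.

Species balance: V dC/dt = Q(C_in − C) ⇒ τ = V/Q = 58.272 s.
C(t) = C_in + (C₀ − C_in) e^(−t/τ). Set C = 0.302 and solve for t:
e^(−t/τ) = (C − C_in)/(C₀ − C_in) = (0.302 − 0.0920)/(2.19 − 0.0920) = 0.10010
t = −τ ln(…) = 58.272 × 2.3016 = 134.12 s.

134 s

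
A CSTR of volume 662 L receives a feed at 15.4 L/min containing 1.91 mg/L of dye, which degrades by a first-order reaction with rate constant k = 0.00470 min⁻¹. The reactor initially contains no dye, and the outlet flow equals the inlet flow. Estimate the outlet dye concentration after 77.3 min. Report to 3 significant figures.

Species balance: V dC/dt = Q C_in − Q C − k V C.
This is linear with rate a = Q/V + k = 0.027963 min⁻¹.
C_ss = Q C_in/(Q + kV) = 1.5890 mg/L; C(t) = C_ss + (C₀ − C_ss) e^(−a t).
C(77.3) = 1.5890 + (-1.5890)·e^(−0.027963·77.3) = 1.5890 + (-1.5890)·0.11515 = 1.4060 mg/L.

1.41 mg/L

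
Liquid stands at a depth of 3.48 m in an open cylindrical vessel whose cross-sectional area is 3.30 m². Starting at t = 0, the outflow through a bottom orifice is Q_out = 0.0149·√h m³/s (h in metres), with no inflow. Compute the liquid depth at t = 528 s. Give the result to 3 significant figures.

A dh/dt = −Q_out = −0.0149 √h.
This is separable: 2 d(√h)/dt = −0.0149/A, so √h = √h₀ − (0.0149/(2A)) t.
√h = √3.48 − 0.0149·528/(2·3.30) = 1.8655 − 1.1920 = 0.67348.
h = 0.67348² = 0.45357 m.

0.454 m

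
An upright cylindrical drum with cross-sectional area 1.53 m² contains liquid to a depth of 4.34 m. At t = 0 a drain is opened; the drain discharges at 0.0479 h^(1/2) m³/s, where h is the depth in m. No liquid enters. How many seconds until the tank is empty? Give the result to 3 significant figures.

A dh/dt = −Q_out = −0.0479 √h.
∫ h^(−1/2) dh = −(0.0479/A) ∫ dt, giving 2√h = 2√h₀ − (0.0479/A) t.
Tank is empty when √h = 0: t_empty = 2A√h₀/0.0479.
t_empty = 2·1.53·√4.34/0.0479 = 3.0600·2.0833/0.0479 = 133.09 s.

133 s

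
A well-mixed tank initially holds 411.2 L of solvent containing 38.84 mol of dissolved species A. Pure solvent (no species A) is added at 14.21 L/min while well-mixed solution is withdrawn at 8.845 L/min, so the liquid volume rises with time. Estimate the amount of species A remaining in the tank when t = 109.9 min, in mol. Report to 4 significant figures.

Total volume: dV/dt = Q_in − Q_out = 5.36500 L/min, so V(t) = 411.2 + 5.36500 t and V(109.9) = 1000.81 L.
No species A enters, so dm/dt = −Q_out · (m/V).
Separate: dm/m = −Q_out dt/V(t) ⇒ ln(m/m₀) = −(Q_out/(Q_in−Q_out)) ln(V/V₀).
m = m₀ (V₀/V)^(Q_out/(Q_in−Q_out)) = 38.84 × (411.2/1000.81)^(1.64865) = 8.96203 mol.

8.962 mol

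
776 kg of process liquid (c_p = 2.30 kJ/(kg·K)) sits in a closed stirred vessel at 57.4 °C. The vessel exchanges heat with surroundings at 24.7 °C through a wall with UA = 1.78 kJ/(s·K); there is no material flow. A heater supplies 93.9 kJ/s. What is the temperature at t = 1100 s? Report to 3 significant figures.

70.8 °C

M c_p dT/dt = −UA(T − T_amb) + Q̇.
dT/dt = (T_ss − T)/τ with T_ss = T_amb + Q̇/UA = 24.7 + 93.9/1.78 = 77.453 °C, τ = M c_p/UA = 776·2.30/1.78 = 1002.7 s.
Solution: T(t) = T_ss + (T₀ − T_ss) e^(−t/τ).
T(1100) = 77.453 + (-20.053)·0.33386 = 70.758 °C.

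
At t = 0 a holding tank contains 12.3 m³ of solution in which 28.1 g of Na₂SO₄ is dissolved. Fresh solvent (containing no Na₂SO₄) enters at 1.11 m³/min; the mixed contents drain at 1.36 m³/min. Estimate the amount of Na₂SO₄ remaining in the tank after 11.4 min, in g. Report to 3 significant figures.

6.70 g

Let m(t) be the amount of Na₂SO₄. Volume: V(t) = V₀ + (Q_in − Q_out) t = 12.3 − 0.25000 t; V(11.4) = 9.4500 m³.
Solute balance: dm/dt = 0 − Q_out C = −Q_out m/V(t).
dm/m = −Q_out dt/(V₀ − 0.25000 t); integrating gives ln(m/m₀) = −(Q_out/(Q_in−Q_out)) ln(V/V₀).
m = m₀ (V₀/V)^(Q_out/(Q_in−Q_out)) = 28.1 × (12.3/9.4500)^(-5.4400) = 6.6984 g.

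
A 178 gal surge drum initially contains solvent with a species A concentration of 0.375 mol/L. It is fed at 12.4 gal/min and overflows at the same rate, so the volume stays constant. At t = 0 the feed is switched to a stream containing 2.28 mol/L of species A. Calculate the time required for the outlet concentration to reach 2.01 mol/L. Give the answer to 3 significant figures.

Mass balance on the solute (V constant): V dC/dt = Q(C_in − C), so τ = V/Q = 14.355 min.
C(t) = C_in + (C₀ − C_in) e^(−t/τ). Set C = 2.01 and solve for t:
e^(−t/τ) = (C − C_in)/(C₀ − C_in) = (2.01 − 2.28)/(0.375 − 2.28) = 0.14173
t = −τ ln(…) = 14.355 × 1.9538 = 28.047 min.

28.0 min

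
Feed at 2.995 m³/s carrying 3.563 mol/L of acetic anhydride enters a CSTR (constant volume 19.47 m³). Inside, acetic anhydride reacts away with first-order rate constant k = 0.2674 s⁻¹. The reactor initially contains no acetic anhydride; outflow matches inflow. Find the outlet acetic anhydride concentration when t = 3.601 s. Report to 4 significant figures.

1.016 mol/L

V dC/dt = Q(C_in − C) − k V C.
This is linear with rate a = Q/V + k = 0.421226 s⁻¹.
C_ss = Q C_in/(Q + kV) = 1.30116 mol/L; C(t) = C_ss + (C₀ − C_ss) e^(−a t).
C(3.601) = 1.30116 + (-1.30116)·e^(−0.421226·3.601) = 1.30116 + (-1.30116)·0.219405 = 1.01568 mol/L.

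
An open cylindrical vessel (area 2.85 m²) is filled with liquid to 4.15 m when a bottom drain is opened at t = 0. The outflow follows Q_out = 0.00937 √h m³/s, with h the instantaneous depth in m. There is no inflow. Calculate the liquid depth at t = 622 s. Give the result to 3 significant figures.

1.03 m

A dh/dt = −Q_out = −0.00937 √h.
This is separable: 2 d(√h)/dt = −0.00937/A, so √h = √h₀ − (0.00937/(2A)) t.
√h = √4.15 − 0.00937·622/(2·2.85) = 2.0372 − 1.0225 = 1.0147.
h = 1.0147² = 1.0296 m.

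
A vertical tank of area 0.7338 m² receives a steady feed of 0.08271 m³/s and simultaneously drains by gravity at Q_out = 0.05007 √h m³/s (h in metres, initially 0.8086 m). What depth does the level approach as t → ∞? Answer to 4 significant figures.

Volume balance on the tank: A dh/dt = Q_in − 0.05007 √h. At steady state dh/dt = 0:
Q_in = 0.05007 √h_ss ⇒ √h_ss = 0.08271/0.05007 = 1.65189.
h_ss = 1.65189² = 2.72873 m. (Since h₀ = 0.8086 m < h_ss, the level will rise toward this value.)

2.729 m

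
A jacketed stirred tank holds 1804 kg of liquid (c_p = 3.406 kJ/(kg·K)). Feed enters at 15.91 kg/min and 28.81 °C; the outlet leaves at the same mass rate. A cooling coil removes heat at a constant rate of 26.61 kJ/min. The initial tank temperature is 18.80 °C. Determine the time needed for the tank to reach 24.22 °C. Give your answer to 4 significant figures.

95.54 min

M c_p dT/dt = ṁ c_p (T_in − T) − Q̇.
τ = M/ṁ = 113.388 min; T_ss = T_in − Q̇/(ṁ c_p) = 28.3189 °C.
T(t) = T_ss + (T₀ − T_ss) e^(−t/τ). Set T = 24.22:
e^(−t/τ) = (24.22 − 28.3189)/(18.80 − 28.3189) = 0.430609
t = −113.388 · ln(0.430609) = 95.5354 min.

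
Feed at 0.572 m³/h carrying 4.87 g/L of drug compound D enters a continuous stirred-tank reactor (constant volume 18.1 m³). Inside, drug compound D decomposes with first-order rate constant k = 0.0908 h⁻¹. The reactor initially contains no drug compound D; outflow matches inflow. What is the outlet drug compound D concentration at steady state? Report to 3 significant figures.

1.26 g/L

Accumulation = in − out − consumed: V dC/dt = Q C_in − Q C − k V C.
Steady state (dC/dt = 0): C_ss = Q C_in/(Q + kV) = C_in/(1 + kV/Q).
C_ss = 0.572·4.87/(0.572 + 0.0908·18.1) = 2.7856/2.2155 = 1.2574 g/L.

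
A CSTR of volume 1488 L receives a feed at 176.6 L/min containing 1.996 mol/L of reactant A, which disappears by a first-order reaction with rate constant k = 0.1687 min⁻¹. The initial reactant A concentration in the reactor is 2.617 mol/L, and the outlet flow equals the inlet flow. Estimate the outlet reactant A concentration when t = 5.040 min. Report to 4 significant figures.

V dC/dt = Q(C_in − C) − k V C.
dC/dt = (Q/V) C_in − (Q/V + k) C; effective rate a = Q/V + k = 0.118683 + 0.1687 = 0.287383 min⁻¹.
C_ss = Q C_in/(Q + kV) = 0.824304 mol/L; C(t) = C_ss + (C₀ − C_ss) e^(−a t).
C(5.040) = 0.824304 + (1.79270)·e^(−0.287383·5.040) = 0.824304 + (1.79270)·0.234944 = 1.24549 mol/L.

1.245 mol/L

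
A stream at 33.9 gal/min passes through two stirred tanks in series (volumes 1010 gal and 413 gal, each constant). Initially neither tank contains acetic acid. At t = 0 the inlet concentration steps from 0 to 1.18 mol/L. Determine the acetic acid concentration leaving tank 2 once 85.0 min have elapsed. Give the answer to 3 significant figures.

Time constants: τᵢ = Vᵢ/Q for each well-mixed tank.
τ₁ = 1010/33.9 = 29.794 min; τ₂ = 413/33.9 = 12.183 min.
Solving the cascade with C₁(0)=C₂(0)=0 gives C₂(t) = C_in[1 − (τ₁ e^(−t/τ₁) − τ₂ e^(−t/τ₂))/(τ₁ − τ₂)].
At t = 85.0: e^(−t/τ₁) = 0.057673, e^(−t/τ₂) = 0.00093310.
C₂ = 1.18·[1 − (29.794·0.057673 − 12.183·0.00093310)/(17.611)] = 1.18·0.90308 = 1.0656 mol/L.

1.07 mol/L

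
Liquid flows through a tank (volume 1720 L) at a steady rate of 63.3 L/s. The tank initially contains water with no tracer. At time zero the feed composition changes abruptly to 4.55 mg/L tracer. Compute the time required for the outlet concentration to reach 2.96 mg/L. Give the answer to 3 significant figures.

28.6 s

Mass balance on the solute (V constant): V dC/dt = Q(C_in − C), so τ = V/Q = 27.172 s.
C(t) = C_in + (C₀ − C_in) e^(−t/τ). Set C = 2.96 and solve for t:
e^(−t/τ) = (C − C_in)/(C₀ − C_in) = (2.96 − 4.55)/(0 − 4.55) = 0.34945
t = −τ ln(…) = 27.172 × 1.0514 = 28.569 s.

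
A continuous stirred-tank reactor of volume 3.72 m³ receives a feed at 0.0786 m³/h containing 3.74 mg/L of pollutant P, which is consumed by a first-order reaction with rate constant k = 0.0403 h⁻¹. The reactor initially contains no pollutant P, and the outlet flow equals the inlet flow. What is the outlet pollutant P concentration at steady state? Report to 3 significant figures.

1.29 mg/L

Species balance: V dC/dt = Q C_in − Q C − k V C.
Steady state (dC/dt = 0): C_ss = Q C_in/(Q + kV) = C_in/(1 + kV/Q).
C_ss = 0.0786·3.74/(0.0786 + 0.0403·3.72) = 0.29396/0.22852 = 1.2864 mg/L.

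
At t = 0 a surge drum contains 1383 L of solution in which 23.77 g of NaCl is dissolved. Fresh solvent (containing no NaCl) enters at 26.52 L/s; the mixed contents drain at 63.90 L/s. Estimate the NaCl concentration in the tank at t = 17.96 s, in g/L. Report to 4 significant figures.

Total volume: dV/dt = Q_in − Q_out = -37.3800 L/s, so V(t) = 1383 − 37.3800 t and V(17.96) = 711.655 L.
Solute balance: dm/dt = 0 − Q_out C = −Q_out m/V(t).
Separate: dm/m = −Q_out dt/V(t) ⇒ ln(m/m₀) = −(Q_out/(Q_in−Q_out)) ln(V/V₀).
m = m₀ (V₀/V)^(Q_out/(Q_in−Q_out)) = 23.77 × (1383/711.655)^(-1.70947) = 7.63409 g.
C = m/V = 7.63409/711.655 = 0.0107272 g/L.

0.01073 g/L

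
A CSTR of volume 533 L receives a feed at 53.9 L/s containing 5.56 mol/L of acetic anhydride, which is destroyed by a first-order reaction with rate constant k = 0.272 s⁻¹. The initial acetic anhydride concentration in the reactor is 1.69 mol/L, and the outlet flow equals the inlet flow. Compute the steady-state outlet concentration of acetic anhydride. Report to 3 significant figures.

Species balance: V dC/dt = Q C_in − Q C − k V C.
Steady state (dC/dt = 0): C_ss = Q C_in/(Q + kV) = C_in/(1 + kV/Q).
C_ss = 53.9·5.56/(53.9 + 0.272·533) = 299.68/198.88 = 1.5069 mol/L.

1.51 mol/L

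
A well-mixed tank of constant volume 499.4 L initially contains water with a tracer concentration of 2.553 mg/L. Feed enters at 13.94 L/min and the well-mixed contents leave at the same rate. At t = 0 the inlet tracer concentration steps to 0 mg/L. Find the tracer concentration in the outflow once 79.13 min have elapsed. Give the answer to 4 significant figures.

0.2804 mg/L

Mass balance on the solute (V constant): V dC/dt = Q(C_in − C).
So dC/dt = (C_in − C)/τ with τ = V/Q = 499.4/13.94 = 35.8250 min.
This is linear first-order; C(t) = C_in + (C₀ − C_in) e^(−t/τ).
C(79.13) = 0 + (2.553 − 0)·e^(−79.13/35.8250) = 0 + (2.55300)·0.109833 = 0.280403 mg/L.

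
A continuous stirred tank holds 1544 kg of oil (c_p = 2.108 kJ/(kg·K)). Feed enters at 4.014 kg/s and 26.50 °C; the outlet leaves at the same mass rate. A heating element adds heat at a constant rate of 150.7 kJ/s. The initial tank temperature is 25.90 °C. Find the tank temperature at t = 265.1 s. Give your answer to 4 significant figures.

35.07 °C

M c_p dT/dt = ṁ c_p (T_in − T) + Q̇.
Rearrange: dT/dt = (T_ss − T)/τ with τ = M/ṁ = 384.654 s and T_ss = T_in + Q̇/(ṁ c_p) = 44.3101 °C.
Solution: T(t) = T_ss + (T₀ − T_ss) e^(−t/τ).
T(265.1) = 44.3101 + (-18.4101)·e^(−265.1/384.654) = 44.3101 + (-18.4101)·0.501982 = 35.0685 °C.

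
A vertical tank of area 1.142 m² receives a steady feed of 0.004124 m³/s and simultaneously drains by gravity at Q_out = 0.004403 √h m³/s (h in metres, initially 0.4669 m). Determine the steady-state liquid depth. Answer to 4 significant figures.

Level balance: A dh/dt = 0.004124 − 0.004403 √h. Setting dh/dt = 0:
Q_in = 0.004403 √h_ss ⇒ √h_ss = 0.004124/0.004403 = 0.936634.
h_ss = 0.936634² = 0.877283 m. (Since h₀ = 0.4669 m < h_ss, the level will rise toward this value.)

0.8773 m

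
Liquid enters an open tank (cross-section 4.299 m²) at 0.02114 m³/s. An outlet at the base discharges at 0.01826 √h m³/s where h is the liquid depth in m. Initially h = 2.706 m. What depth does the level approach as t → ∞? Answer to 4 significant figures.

1.340 m

Accumulation of liquid (constant cross-section A): A dh/dt = Q_in − 0.01826 √h. At steady state dh/dt = 0:
Q_in = 0.01826 √h_ss ⇒ √h_ss = 0.02114/0.01826 = 1.15772.
h_ss = 1.15772² = 1.34032 m. (Since h₀ = 2.706 m > h_ss, the level will fall toward this value.)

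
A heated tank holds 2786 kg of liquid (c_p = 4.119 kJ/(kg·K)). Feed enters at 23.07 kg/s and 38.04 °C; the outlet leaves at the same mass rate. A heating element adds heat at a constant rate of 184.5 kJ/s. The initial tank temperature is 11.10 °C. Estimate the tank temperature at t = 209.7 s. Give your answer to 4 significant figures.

34.89 °C

M c_p dT/dt = ṁ c_p (T_in − T) + Q̇.
τ = M/ṁ = 120.763 s; T_ss = T_in + Q̇/(ṁ c_p) = 38.04 + 184.5/(23.07·4.119) = 39.9816 °C.
T approaches T_ss exponentially: T(t) = T_ss + (T₀ − T_ss) e^(−t/τ).
T(209.7) = 39.9816 + (-28.8816)·e^(−209.7/120.763) = 39.9816 + (-28.8816)·0.176143 = 34.8943 °C.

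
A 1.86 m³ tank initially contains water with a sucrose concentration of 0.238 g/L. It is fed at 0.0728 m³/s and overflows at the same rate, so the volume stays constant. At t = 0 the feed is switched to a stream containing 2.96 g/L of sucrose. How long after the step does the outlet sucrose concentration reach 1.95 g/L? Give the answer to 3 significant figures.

25.3 s

Species balance: V dC/dt = Q(C_in − C) ⇒ τ = V/Q = 25.549 s.
C(t) = C_in + (C₀ − C_in) e^(−t/τ). Set C = 1.95 and solve for t:
e^(−t/τ) = (C − C_in)/(C₀ − C_in) = (1.95 − 2.96)/(0.238 − 2.96) = 0.37105
t = −τ ln(…) = 25.549 × 0.99142 = 25.330 s.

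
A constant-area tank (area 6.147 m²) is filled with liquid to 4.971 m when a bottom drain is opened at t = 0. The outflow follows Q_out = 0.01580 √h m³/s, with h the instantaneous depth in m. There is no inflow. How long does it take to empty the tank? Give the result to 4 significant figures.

1735 s

Volume balance on the tank: A dh/dt = −0.01580 √h.
Separate and integrate: 2(√h − √h₀) = −(0.01580/A) t.
Tank is empty when √h = 0: t_empty = 2A√h₀/0.01580.
t_empty = 2·6.147·√4.971/0.01580 = 12.2940·2.22957/0.01580 = 1734.83 s.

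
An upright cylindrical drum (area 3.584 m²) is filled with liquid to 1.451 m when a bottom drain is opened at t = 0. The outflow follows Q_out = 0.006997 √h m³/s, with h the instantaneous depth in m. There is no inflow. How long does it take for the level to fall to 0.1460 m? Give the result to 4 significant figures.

Unsteady balance on liquid volume: A dh/dt = −0.006997 √h.
Separate and integrate: 2(√h − √h₀) = −(0.006997/A) t.
t = 2A(√h₀ − √h)/0.006997 = 2·3.584·(√1.451 − √0.1460)/0.006997
  = 7.16800 × (1.20457 − 0.382099) / 0.006997 = 842.576 s.

842.6 s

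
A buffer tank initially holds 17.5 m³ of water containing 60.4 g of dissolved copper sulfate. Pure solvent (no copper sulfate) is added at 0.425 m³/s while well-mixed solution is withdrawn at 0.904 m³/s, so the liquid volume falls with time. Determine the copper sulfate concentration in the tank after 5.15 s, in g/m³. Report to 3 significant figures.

Total volume: dV/dt = Q_in − Q_out = -0.47900 m³/s, so V(t) = 17.5 − 0.47900 t and V(5.15) = 15.033 m³.
Solute balance: dm/dt = 0 − Q_out C = −Q_out m/V(t).
dm/m = −Q_out dt/(V₀ − 0.47900 t); integrating gives ln(m/m₀) = −(Q_out/(Q_in−Q_out)) ln(V/V₀).
m = m₀ (V₀/V)^(Q_out/(Q_in−Q_out)) = 60.4 × (17.5/15.033)^(-1.8873) = 45.342 g.
C = m/V = 45.342/15.033 = 3.0161 g/m³.

3.02 g/m³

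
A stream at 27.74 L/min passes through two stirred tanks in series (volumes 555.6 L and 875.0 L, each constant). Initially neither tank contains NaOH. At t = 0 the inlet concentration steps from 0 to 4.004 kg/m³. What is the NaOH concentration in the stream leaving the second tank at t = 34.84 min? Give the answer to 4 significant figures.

Each tank obeys Vᵢ dCᵢ/dt = Q(Cᵢ₋₁ − Cᵢ), so τᵢ = Vᵢ/Q.
τ₁ = 555.6/27.74 = 20.0288 min; τ₂ = 875.0/27.74 = 31.5429 min.
Solving the cascade with C₁(0)=C₂(0)=0 gives C₂(t) = C_in[1 − (τ₁ e^(−t/τ₁) − τ₂ e^(−t/τ₂))/(τ₁ − τ₂)].
At t = 34.84: e^(−t/τ₁) = 0.175610, e^(−t/τ₂) = 0.331367.
C₂ = 4.004·[1 − (20.0288·0.175610 − 31.5429·0.331367)/(-11.5141)] = 4.004·0.397690 = 1.59235 kg/m³.

1.592 kg/m³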